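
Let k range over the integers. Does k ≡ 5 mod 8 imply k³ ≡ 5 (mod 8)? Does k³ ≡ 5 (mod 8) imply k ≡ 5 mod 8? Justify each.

(→) Suppose k ≡ 5 mod 8. Write k = 8j + 5. Then (8j + 5)³ = 512j³ + 960j² + 600j + 125 = 8(64j³ + 120j² + 75j + 15) + 5, so k³ ≡ 5 (mod 8).

(←) For the converse, argue contrapositively. If k ≢ 5 (mod 8), then k is congruent to one of 0, 1, 2, 3, 4, 6, 7 modulo 8, and these give k³ ≡ 0, 1, 0, 3, 0, 0, 7 respectively — never 5.

Both directions hold; the statement is true.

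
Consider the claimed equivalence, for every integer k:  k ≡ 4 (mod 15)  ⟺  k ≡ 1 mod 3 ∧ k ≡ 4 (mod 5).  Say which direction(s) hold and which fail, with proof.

(→) Suppose k ≡ 4 (mod 15); write k = 15j + 4. Since 3 ∣ 15, reducing mod 3 gives k ≡ 4 ≡ 1 (mod 3); since 5 ∣ 15, reducing mod 5 gives k ≡ 4 (mod 5).

(←) Conversely, if k ≡ 1 (mod 3) and k ≡ 4 (mod 5), then by the Chinese remainder theorem k ≡ 4 (mod 15). This is exactly k ≡ 4 (mod 15).

Both implications hold.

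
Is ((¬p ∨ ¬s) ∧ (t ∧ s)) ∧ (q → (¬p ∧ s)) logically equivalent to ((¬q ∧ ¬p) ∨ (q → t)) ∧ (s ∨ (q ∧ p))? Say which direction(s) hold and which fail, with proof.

Only the forward direction holds.

(→) Assume the antecedent. If t is true, the antecedent forces (t = T, q = F, p = F, s = T) or (t = T, q = T, p = F, s = T), and the consequent holds there. If t is false, the antecedent cannot hold. Either way the consequent holds.

(←) This fails. Under t = T, q = T, p = T, s = F, the left side is false but the right side is true.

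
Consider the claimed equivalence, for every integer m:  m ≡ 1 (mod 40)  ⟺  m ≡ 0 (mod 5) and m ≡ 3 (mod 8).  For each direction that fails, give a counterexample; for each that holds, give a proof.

(⟹) This fails: m = 1 gives 1 ≡ 1 (mod 40) but 1 ≡ 1 (mod 5), so the conjunction on the right does not hold.

(⟸) This fails: m = 35 satisfies both congruences on the right (35 ≡ 0 mod 5 and 35 ≡ 3 mod 8) yet 35 ≡ 35 (mod 40), not 1.

(⇒) fails and (⇐) fails.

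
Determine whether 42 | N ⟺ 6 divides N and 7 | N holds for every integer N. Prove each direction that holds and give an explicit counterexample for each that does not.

[⇐] Suppose 6 ∣ N and 7 ∣ N. Any common multiple of 6 and 7 is a multiple of their lcm; here gcd(6, 7) = 1, so lcm(6, 7) = 6·7 = 42, so 42 ∣ N.

[⇒] If 42 ∣ N, write N = 42q. Since 42 = 7·6, N = 6·(7q), so 6 ∣ N; and since 42 = 6·7, N = 7·(6q), so 7 ∣ N.

Both directions hold; the statement is true.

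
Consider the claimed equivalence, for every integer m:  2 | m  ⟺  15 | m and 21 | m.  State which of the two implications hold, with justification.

Neither implication holds.

[⇒] This fails: take m = 2. Certainly 2 ∣ 2, but 15 ∤ 2.

[⇐] This fails: take m = 105. Both 15 ∣ 105 and 21 ∣ 105, yet 105 is not a multiple of 2 (since 105 = 52·2 + 1), so 2 ∤ 105.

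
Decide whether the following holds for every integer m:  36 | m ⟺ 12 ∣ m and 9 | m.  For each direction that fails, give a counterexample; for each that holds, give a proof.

Converse. Suppose 12 ∣ m and 9 ∣ m. Any common multiple of 12 and 9 is a multiple of their lcm; here lcm(12, 9) = 12·9/gcd(12, 9) = 108/3 = 36, so 36 ∣ m.

Forward direction. If 36 ∣ m, write m = 36q. Since 36 = 3·12, m = 12·(3q), so 12 ∣ m; and since 36 = 4·9, m = 9·(4q), so 9 ∣ m.

Equivalent; both directions hold.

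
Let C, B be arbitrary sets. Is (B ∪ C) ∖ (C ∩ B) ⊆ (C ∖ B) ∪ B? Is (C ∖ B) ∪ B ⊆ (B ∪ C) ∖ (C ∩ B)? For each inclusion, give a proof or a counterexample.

Only the forward inclusion holds.

(⊇) This inclusion fails. Take C = {1}, B = {1}; then 1 ∈ (C ∖ B) ∪ B but 1 ∉ (B ∪ C) ∖ (C ∩ B).

(⊆) Let x ∈ (B ∪ C) ∖ (C ∩ B). Then either x ∈ C and x ∉ B; or x ∈ B and x ∉ C. In each case x ∈ (C ∖ B) ∪ B, so (B ∪ C) ∖ (C ∩ B) ⊆ (C ∖ B) ∪ B.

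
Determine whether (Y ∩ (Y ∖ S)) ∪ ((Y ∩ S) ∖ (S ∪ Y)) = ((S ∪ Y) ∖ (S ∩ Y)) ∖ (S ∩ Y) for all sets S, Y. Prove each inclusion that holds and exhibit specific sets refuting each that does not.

(⊆) Let x ∈ (Y ∩ (Y ∖ S)) ∪ ((Y ∩ S) ∖ (S ∪ Y)). Then x ∈ Y and x ∉ S, from which x ∈ ((S ∪ Y) ∖ (S ∩ Y)) ∖ (S ∩ Y).

(⊇) This inclusion fails. Take S = {1}, Y = ∅; then 1 ∈ ((S ∪ Y) ∖ (S ∩ Y)) ∖ (S ∩ Y) but 1 ∉ (Y ∩ (Y ∖ S)) ∪ ((Y ∩ S) ∖ (S ∪ Y)).

Only the forward inclusion holds.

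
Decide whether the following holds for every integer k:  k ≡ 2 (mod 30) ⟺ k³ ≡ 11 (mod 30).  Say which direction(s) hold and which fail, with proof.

Forward direction. This fails: take k = 2. Then 2 ≡ 2 (mod 30), but 2³ = 8 ≡ 8 (mod 30), not 11.

Converse. This fails: take k = 11. Then 11³ = 1331 ≡ 11 (mod 30), yet 11 ≡ 11 (mod 30), not 2.

Both directions fail.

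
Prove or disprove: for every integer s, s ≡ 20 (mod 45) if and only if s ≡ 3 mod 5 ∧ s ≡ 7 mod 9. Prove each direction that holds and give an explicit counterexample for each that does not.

[⇒] This fails: s = 20 gives 20 ≡ 20 (mod 45) but 20 ≡ 0 (mod 5), so the conjunction on the right does not hold.

[⇐] This fails: s = 43 satisfies both congruences on the right (43 ≡ 3 mod 5 and 43 ≡ 7 mod 9) yet 43 ≡ 43 (mod 45), not 20.

(⇒) fails and (⇐) fails.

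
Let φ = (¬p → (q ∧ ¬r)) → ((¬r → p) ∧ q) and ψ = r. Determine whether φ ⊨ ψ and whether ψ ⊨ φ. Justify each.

[⇒] This fails. Under p = F, q = F, r = F, the left side is true but the right side is false.

[⇐] This fails. Under p = T, q = F, r = T, the left side is false but the right side is true.

Neither implication holds.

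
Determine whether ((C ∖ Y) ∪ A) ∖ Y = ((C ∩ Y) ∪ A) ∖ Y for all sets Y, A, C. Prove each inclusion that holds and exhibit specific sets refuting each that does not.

(⊆) This inclusion fails. Take Y = ∅, A = ∅, C = {1}; then 1 ∈ ((C ∖ Y) ∪ A) ∖ Y but 1 ∉ ((C ∩ Y) ∪ A) ∖ Y.

(⊇) Let x ∈ ((C ∩ Y) ∪ A) ∖ Y. Then either x ∈ A and x ∉ Y, C; or x ∈ A ∩ C and x ∉ Y. In each case x ∈ ((C ∖ Y) ∪ A) ∖ Y, so ((C ∩ Y) ∪ A) ∖ Y ⊆ ((C ∖ Y) ∪ A) ∖ Y.

Only the reverse inclusion holds.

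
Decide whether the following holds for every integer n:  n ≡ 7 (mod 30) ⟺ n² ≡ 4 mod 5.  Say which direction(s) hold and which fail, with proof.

(⇒) Suppose n ≡ 7 (mod 30). Then n² ≡ 7² = 49 (mod 30), and since 5 ∣ 30, also n² ≡ 4 (mod 5).

(⇐) This fails: take n = 2. Then 2² = 4 ≡ 4 (mod 5), yet 2 ≡ 2 (mod 30), not 7.

The forward direction holds; the converse fails.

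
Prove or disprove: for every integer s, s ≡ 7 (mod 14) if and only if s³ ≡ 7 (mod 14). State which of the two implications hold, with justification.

(⟹) Suppose s ≡ 7 (mod 14). Write s = 14j + 7. Then (14j + 7)³ = 2744j³ + 4116j² + 2058j + 343 = 14(196j³ + 294j² + 147j + 24) + 7, so s³ ≡ 7 (mod 14).

(⟸) Conversely, suppose s³ ≡ 7 (mod 14). The only residue r in {0, …, 13} with r³ ≡ 7 (mod 14) is r = 7, so s ≡ 7 (mod 14).

Both implications hold.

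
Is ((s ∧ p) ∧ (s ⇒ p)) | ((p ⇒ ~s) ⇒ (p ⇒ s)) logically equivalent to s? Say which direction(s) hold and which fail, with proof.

The forward direction fails; the converse holds.

(→) This fails. Under s = F, p = F, the left side is true but the right side is false.

(←) Assume the antecedent. If s is true, the consequent reduces to true regardless of the other variables. If s is false, the antecedent cannot hold. Either way the consequent holds.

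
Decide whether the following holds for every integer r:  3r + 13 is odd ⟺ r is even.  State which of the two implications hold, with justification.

The biconditional holds.

(→) Suppose 3r + 13 is odd. Since 3 is odd, 3r and r have the same parity, so 3r + 13 ≡ r + 13 (mod 2). As 13 is odd, 3r + 13 is odd exactly when r is even. Thus r is even.

(←) Conversely, suppose r is even; write r = 2j. Then 3r + 13 = 3·(2j) + 13 = 2·3j + 13, which is odd.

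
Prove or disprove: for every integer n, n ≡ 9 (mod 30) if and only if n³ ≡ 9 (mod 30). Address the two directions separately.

Both directions hold; the statement is true.

(⟹) Suppose n ≡ 9 (mod 30). Write n = 30j + 9. Then (30j + 9)³ = 27000j³ + 24300j² + 7290j + 729 = 30(900j³ + 810j² + 243j + 24) + 9, so n³ ≡ 9 (mod 30).

(⟸) Conversely, suppose n³ ≡ 9 (mod 30). The only residue r in {0, …, 29} with r³ ≡ 9 (mod 30) is r = 9, so n ≡ 9 (mod 30).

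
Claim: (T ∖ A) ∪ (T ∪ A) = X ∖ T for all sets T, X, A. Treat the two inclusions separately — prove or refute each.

(⊆) fails and (⊇) fails.

(⟹) This inclusion fails. Take T = {1}, X = ∅, A = ∅; then 1 ∈ (T ∖ A) ∪ (T ∪ A) but 1 ∉ X ∖ T.

(⟸) This inclusion fails. Take T = ∅, X = {1}, A = ∅; then 1 ∈ X ∖ T but 1 ∉ (T ∖ A) ∪ (T ∪ A).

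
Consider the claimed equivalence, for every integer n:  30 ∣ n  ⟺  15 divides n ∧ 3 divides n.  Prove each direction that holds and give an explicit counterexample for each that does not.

The forward direction holds; the converse fails.

(⇒) If 30 ∣ n, write n = 30q. Since 30 = 2·15, n = 15·(2q), so 15 ∣ n; and since 30 = 10·3, n = 3·(10q), so 3 ∣ n.

(⇐) This fails: take n = 15. Both 15 ∣ 15 and 3 ∣ 15, yet 15 is not a multiple of 30 (since 15 = 0·30 + 15), so 30 ∤ 15.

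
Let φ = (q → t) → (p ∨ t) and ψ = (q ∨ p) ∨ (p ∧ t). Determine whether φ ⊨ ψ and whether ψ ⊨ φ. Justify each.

Not equivalent: only (⇐) holds.

(⇒) This fails. Under q = F, p = F, t = T, the left side is true but the right side is false.

(⇐) Assume the antecedent. If q is true, (q → t) → (p ∨ t) reduces to true regardless of the other variables. If q is false, the antecedent forces (q = F, p = T, t = F) or (q = F, p = T, t = T), and (q → t) → (p ∨ t) holds there. Either way (q → t) → (p ∨ t) holds.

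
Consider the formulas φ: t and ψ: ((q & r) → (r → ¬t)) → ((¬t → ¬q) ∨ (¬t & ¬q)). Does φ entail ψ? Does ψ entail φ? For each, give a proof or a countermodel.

The forward direction holds; the converse fails.

[⇒] Assume the antecedent. If t is true, the consequent reduces to true regardless of the other variables. If t is false, the antecedent cannot hold. Either way the consequent holds.

[⇐] This fails. Under t = F, q = F, r = F, the left side is false but the right side is true.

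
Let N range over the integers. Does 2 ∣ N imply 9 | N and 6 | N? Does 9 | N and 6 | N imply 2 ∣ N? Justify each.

[⇐] Suppose 9 ∣ N and 6 ∣ N. Any common multiple of 9 and 6 is a multiple of their lcm; here lcm(9, 6) = 9·6/gcd(9, 6) = 54/3 = 18, so 18 ∣ N. Since 2 ∣ 18, it follows that 2 ∣ N.

[⇒] This fails: take N = 2. Certainly 2 ∣ 2, but 9 ∤ 2.

Only the converse holds.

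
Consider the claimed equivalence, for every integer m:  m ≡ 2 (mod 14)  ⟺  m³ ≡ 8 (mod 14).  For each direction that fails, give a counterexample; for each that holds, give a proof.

[⇐] This fails: take m = 4. Then 4³ = 64 ≡ 8 (mod 14), yet 4 ≡ 4 (mod 14), not 2.

[⇒] Suppose m ≡ 2 (mod 14). Write m = 14j + 2. Then (14j + 2)³ = 2744j³ + 1176j² + 168j + 8 = 14(196j³ + 84j² + 12j) + 8, so m³ ≡ 8 (mod 14).

Only the forward implication holds.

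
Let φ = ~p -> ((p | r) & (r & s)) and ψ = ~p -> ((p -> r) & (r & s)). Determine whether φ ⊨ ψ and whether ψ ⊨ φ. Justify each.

(⟹) Assume the antecedent. If p is true, ~p -> ((p -> r) & (r & s)) reduces to true regardless of the other variables. If p is false, the antecedent forces (s = T, r = T, p = F), and ~p -> ((p -> r) & (r & s)) holds there. Either way ~p -> ((p -> r) & (r & s)) holds.

(⟸) Assume the antecedent. If p is true, ~p -> ((p | r) & (r & s)) reduces to true regardless of the other variables. If p is false, the antecedent forces (s = T, r = T, p = F), and ~p -> ((p | r) & (r & s)) holds there. Either way ~p -> ((p | r) & (r & s)) holds.

Both directions hold.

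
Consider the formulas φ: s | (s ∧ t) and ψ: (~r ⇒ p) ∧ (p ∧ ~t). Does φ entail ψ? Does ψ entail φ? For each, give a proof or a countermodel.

(⟹) This fails. Under t = F, s = T, r = F, p = F, the left side is true but the right side is false.

(⟸) This fails. Under t = F, s = F, r = F, p = T, the left side is false but the right side is true.

Neither implication holds.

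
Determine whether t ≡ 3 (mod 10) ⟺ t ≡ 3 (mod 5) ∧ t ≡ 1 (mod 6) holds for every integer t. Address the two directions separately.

(⇐) If t ≡ 3 (mod 5) and t ≡ 1 (mod 6), then by the Chinese remainder theorem t ≡ 13 (mod 30). Since 13 ≡ 3 (mod 10) and 10 ∣ 30, we get t ≡ 3 (mod 10).

(⇒) This fails: t = 3 gives 3 ≡ 3 (mod 10) but 3 ≡ 3 (mod 6), so the conjunction on the right does not hold.

Not equivalent: only (⇐) holds.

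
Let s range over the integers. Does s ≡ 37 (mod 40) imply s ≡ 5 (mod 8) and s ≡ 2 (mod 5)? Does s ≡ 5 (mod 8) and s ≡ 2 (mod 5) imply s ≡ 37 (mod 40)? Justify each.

[⇒] Suppose s ≡ 37 (mod 40); write s = 40j + 37. Since 8 ∣ 40, reducing mod 8 gives s ≡ 37 ≡ 5 (mod 8); since 5 ∣ 40, reducing mod 5 gives s ≡ 37 ≡ 2 (mod 5).

[⇐] Conversely, if s ≡ 5 (mod 8) and s ≡ 2 (mod 5), then by the Chinese remainder theorem s ≡ 37 (mod 40). This is exactly s ≡ 37 (mod 40).

Equivalent; both directions hold.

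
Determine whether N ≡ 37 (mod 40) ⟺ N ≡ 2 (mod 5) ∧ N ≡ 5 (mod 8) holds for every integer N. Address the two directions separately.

(⇒) Suppose N ≡ 37 (mod 40); write N = 40j + 37. Since 5 ∣ 40, reducing mod 5 gives N ≡ 37 ≡ 2 (mod 5); since 8 ∣ 40, reducing mod 8 gives N ≡ 37 ≡ 5 (mod 8).

(⇐) Conversely, if N ≡ 2 (mod 5) and N ≡ 5 (mod 8), then by the Chinese remainder theorem N ≡ 37 (mod 40). This is exactly N ≡ 37 (mod 40).

Equivalent; both directions hold.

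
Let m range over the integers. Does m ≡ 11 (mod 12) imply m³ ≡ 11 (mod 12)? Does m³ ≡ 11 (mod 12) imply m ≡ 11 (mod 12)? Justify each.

The biconditional holds.

(←) For the converse, argue contrapositively. If m ≢ 11 (mod 12), then m is congruent to one of 0, 1, 2, 3, 4, 5, 6, 7, 8, 9, 10 modulo 12, and these give m³ ≡ 0, 1, 8, 3, 4, 5, 0, 7, 8, 9, 4 respectively — never 11.

(→) Suppose m ≡ 11 (mod 12). Write m = 12j + 11. Then (12j + 11)³ = 1728j³ + 4752j² + 4356j + 1331 = 12(144j³ + 396j² + 363j + 110) + 11, so m³ ≡ 11 (mod 12).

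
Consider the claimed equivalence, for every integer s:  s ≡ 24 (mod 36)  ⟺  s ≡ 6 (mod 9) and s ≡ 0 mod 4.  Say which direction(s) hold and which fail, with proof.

Converse. If s ≡ 6 (mod 9) and s ≡ 0 (mod 4), then by the Chinese remainder theorem s ≡ 24 (mod 36). This is exactly s ≡ 24 (mod 36).

Forward direction. Suppose s ≡ 24 (mod 36); write s = 36j + 24. Since 9 ∣ 36, reducing mod 9 gives s ≡ 24 ≡ 6 (mod 9); since 4 ∣ 36, reducing mod 4 gives s ≡ 24 ≡ 0 (mod 4).

Both directions hold.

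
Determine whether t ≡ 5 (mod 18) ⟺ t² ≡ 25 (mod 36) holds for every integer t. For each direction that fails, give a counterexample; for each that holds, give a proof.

The forward direction holds; the converse fails.

(⇒) Suppose t ≡ 5 (mod 18). Working modulo 36, t ∈ {5, 23}; for each such r, r² ≡ 25 (mod 36).

(⇐) This fails: take t = 13. Then 13² = 169 ≡ 25 (mod 36), yet 13 ≡ 13 (mod 18), not 5.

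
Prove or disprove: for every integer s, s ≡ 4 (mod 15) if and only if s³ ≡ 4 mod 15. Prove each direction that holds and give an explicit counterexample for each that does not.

(⟸) Suppose s³ ≡ 4 (mod 15). The only residue r in {0, …, 14} with r³ ≡ 4 (mod 15) is r = 4, so s ≡ 4 (mod 15).

(⟹) Suppose s ≡ 4 (mod 15). Write s = 15j + 4. Then (15j + 4)³ = 3375j³ + 2700j² + 720j + 64 = 15(225j³ + 180j² + 48j + 4) + 4, so s³ ≡ 4 (mod 15).

Both implications hold.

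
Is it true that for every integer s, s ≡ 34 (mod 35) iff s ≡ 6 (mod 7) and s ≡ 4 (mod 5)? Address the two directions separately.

Both directions hold; the statement is true.

(⇒) Suppose s ≡ 34 (mod 35); write s = 35j + 34. Since 7 ∣ 35, reducing mod 7 gives s ≡ 34 ≡ 6 (mod 7); since 5 ∣ 35, reducing mod 5 gives s ≡ 34 ≡ 4 (mod 5).

(⇐) Conversely, if s ≡ 6 (mod 7) and s ≡ 4 (mod 5), then by the Chinese remainder theorem s ≡ 34 (mod 35). This is exactly s ≡ 34 (mod 35).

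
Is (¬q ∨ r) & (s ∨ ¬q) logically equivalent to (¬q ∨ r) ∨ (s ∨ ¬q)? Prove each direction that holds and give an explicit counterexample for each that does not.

The forward direction holds; the converse fails.

(→) Assume the antecedent. If r is true, (¬q ∨ r) ∨ (s ∨ ¬q) reduces to true regardless of the other variables. If r is false, the antecedent forces (r = F, q = F, s = F) or (r = F, q = F, s = T), and (¬q ∨ r) ∨ (s ∨ ¬q) holds there. Either way (¬q ∨ r) ∨ (s ∨ ¬q) holds.

(←) This fails. Under r = T, q = T, s = F, the left side is false but the right side is true.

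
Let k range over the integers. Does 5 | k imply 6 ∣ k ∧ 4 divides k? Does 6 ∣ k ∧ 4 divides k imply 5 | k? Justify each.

Forward direction. This fails: take k = 5. Certainly 5 ∣ 5, but 6 ∤ 5.

Converse. This fails: take k = 12. Both 6 ∣ 12 and 4 ∣ 12, yet 12 is not a multiple of 5 (since 12 = 2·5 + 2), so 5 ∤ 12.

(⇒) fails and (⇐) fails.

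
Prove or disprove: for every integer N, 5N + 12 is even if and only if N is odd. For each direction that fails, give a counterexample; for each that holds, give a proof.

(⟹) This fails: N = 2 gives 5N + 12 = 22, which is even, but 2 is even, not odd.

(⟸) This also fails: N = 3 is odd, but 5N + 12 = 27 is odd, not even.

Neither implication holds.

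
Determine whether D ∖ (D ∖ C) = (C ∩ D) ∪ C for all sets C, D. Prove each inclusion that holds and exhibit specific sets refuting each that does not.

The sets are not equal: only the forward inclusion holds.

(⟸) This inclusion fails. Take C = {1}, D = ∅; then 1 ∈ (C ∩ D) ∪ C but 1 ∉ D ∖ (D ∖ C).

(⟹) Let x ∈ D ∖ (D ∖ C). Then x ∈ C ∩ D, from which x ∈ (C ∩ D) ∪ C.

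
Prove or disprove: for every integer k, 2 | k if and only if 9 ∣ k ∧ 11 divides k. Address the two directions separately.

[⇒] This fails: take k = 2. Certainly 2 ∣ 2, but 9 ∤ 2.

[⇐] This fails: take k = 99. Both 9 ∣ 99 and 11 ∣ 99, yet 99 is not a multiple of 2 (since 99 = 49·2 + 1), so 2 ∤ 99.

(⇒) fails and (⇐) fails.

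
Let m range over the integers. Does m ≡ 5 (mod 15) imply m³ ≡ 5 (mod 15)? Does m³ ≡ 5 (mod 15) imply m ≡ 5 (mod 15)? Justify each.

The biconditional holds.

Forward direction. Suppose m ≡ 5 (mod 15). Write m = 15j + 5. Then (15j + 5)³ = 3375j³ + 3375j² + 1125j + 125 = 15(225j³ + 225j² + 75j + 8) + 5, so m³ ≡ 5 (mod 15).

Converse. Suppose m³ ≡ 5 (mod 15). The only residue r in {0, …, 14} with r³ ≡ 5 (mod 15) is r = 5, so m ≡ 5 (mod 15).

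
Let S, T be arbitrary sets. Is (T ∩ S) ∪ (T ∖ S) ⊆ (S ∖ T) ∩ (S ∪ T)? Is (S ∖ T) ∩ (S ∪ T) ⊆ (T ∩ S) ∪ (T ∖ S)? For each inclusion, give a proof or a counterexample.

(⟹) This inclusion fails. Take S = ∅, T = {1}; then 1 ∈ (T ∩ S) ∪ (T ∖ S) but 1 ∉ (S ∖ T) ∩ (S ∪ T).

(⟸) This inclusion fails. Take S = {1}, T = ∅; then 1 ∈ (S ∖ T) ∩ (S ∪ T) but 1 ∉ (T ∩ S) ∪ (T ∖ S).

Both inclusions fail.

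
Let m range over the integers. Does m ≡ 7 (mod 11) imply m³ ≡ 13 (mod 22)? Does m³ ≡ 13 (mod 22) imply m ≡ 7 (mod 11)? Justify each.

The forward direction fails; the converse holds.

(⇒) This fails: take m = 18. Then 18 ≡ 7 (mod 11), but 18³ = 5832 ≡ 2 (mod 22), not 13.

(⇐) Conversely, the residues r modulo 22 with r³ ≡ 13 (mod 22) are exactly {7}, and each is ≡ 7 (mod 11).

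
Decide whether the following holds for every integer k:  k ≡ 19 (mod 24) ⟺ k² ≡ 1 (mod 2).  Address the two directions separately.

(⇒) holds; (⇐) fails.

[⇒] Suppose k ≡ 19 (mod 24). Then k² ≡ 19² = 361 (mod 24), and since 2 ∣ 24, also k² ≡ 1 (mod 2).

[⇐] This fails: take k = 1. Then 1² = 1 ≡ 1 (mod 2), yet 1 ≡ 1 (mod 24), not 19.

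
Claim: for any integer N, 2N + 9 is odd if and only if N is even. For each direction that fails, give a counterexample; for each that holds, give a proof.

Only the converse holds.

(⟹) This fails: take N = 7. Then 2N + 9 = 23, which is odd, yet N = 7 is odd, not even.

(⟸) Suppose N is even. Since 2 is even, 2N is even for every N, so 2N + 9 has the same parity as 9, which is odd. Hence 2N + 9 is odd.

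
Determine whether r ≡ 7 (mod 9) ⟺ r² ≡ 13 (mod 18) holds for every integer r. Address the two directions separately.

Both directions fail.

[⇒] This fails: take r = 16. Then 16 ≡ 7 (mod 9), but 16² = 256 ≡ 4 (mod 18), not 13.

[⇐] This fails: take r = 11. Then 11² = 121 ≡ 13 (mod 18), yet 11 ≡ 2 (mod 9), not 7.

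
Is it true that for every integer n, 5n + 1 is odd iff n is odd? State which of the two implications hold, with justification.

[⇒] This fails: n = 4 gives 5n + 1 = 21, which is odd, but 4 is even, not odd.

[⇐] This also fails: n = 1 is odd, but 5n + 1 = 6 is even, not odd.

Both directions fail.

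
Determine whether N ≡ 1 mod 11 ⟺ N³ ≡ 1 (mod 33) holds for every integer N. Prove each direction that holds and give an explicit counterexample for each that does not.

Only the converse holds.

(→) This fails: take N = 12. Then 12 ≡ 1 (mod 11), but 12³ = 1728 ≡ 12 (mod 33), not 1.

(←) Conversely, the residues r modulo 33 with r³ ≡ 1 (mod 33) are exactly {1}, and each is ≡ 1 (mod 11).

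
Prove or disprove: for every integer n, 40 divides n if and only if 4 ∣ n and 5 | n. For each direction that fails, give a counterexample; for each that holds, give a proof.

Only the forward implication holds.

[⇒] If 40 ∣ n, write n = 40q. Since 40 = 10·4, n = 4·(10q), so 4 ∣ n; and since 40 = 8·5, n = 5·(8q), so 5 ∣ n.

[⇐] This fails: take n = 20. Both 4 ∣ 20 and 5 ∣ 20, yet 20 is not a multiple of 40 (since 20 = 0·40 + 20), so 40 ∤ 20.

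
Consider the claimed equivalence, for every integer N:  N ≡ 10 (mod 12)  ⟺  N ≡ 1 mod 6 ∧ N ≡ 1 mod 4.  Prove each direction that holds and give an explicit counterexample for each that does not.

(⇒) fails and (⇐) fails.

[⇒] This fails: N = 10 gives 10 ≡ 10 (mod 12) but 10 ≡ 4 (mod 6), so the conjunction on the right does not hold.

[⇐] This fails: N = 1 satisfies both congruences on the right (1 ≡ 1 mod 6 and 1 ≡ 1 mod 4) yet 1 ≡ 1 (mod 12), not 10.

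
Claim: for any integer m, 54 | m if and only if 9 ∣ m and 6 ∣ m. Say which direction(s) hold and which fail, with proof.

(⇒) holds; (⇐) fails.

[⇒] If 54 ∣ m, write m = 54q. Since 54 = 6·9, m = 9·(6q), so 9 ∣ m; and since 54 = 9·6, m = 6·(9q), so 6 ∣ m.

[⇐] This fails: take m = 18. Both 9 ∣ 18 and 6 ∣ 18, yet 18 is not a multiple of 54 (since 18 = 0·54 + 18), so 54 ∤ 18.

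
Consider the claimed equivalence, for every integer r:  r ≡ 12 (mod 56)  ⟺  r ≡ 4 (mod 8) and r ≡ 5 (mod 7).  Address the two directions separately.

(→) Suppose r ≡ 12 (mod 56); write r = 56j + 12. Since 8 ∣ 56, reducing mod 8 gives r ≡ 12 ≡ 4 (mod 8); since 7 ∣ 56, reducing mod 7 gives r ≡ 12 ≡ 5 (mod 7).

(←) Conversely, if r ≡ 4 (mod 8) and r ≡ 5 (mod 7), then by the Chinese remainder theorem r ≡ 12 (mod 56). This is exactly r ≡ 12 (mod 56).

Both directions hold; the statement is true.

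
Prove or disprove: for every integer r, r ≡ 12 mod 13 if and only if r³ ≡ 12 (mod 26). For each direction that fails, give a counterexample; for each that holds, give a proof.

Both directions fail.

(⇒) This fails: take r = 25. Then 25 ≡ 12 (mod 13), but 25³ = 15625 ≡ 25 (mod 26), not 12.

(⇐) This fails: take r = 4. Then 4³ = 64 ≡ 12 (mod 26), yet 4 ≡ 4 (mod 13), not 12.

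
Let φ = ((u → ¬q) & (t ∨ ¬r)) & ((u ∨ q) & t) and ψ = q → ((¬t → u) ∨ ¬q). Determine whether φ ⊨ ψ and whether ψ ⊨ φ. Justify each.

(⟸) This fails. Under t = F, u = F, q = F, r = F, the left side is false but the right side is true.

(⟹) Assume the antecedent. If t is true, q → ((¬t → u) ∨ ¬q) reduces to true regardless of the other variables. If t is false, the antecedent cannot hold. Either way q → ((¬t → u) ∨ ¬q) holds.

(⇒) holds; (⇐) fails.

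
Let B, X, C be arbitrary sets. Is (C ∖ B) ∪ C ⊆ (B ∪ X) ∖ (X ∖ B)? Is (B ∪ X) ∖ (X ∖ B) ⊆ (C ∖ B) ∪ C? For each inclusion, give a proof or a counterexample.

(⟹) This inclusion fails. Take B = ∅, X = ∅, C = {1}; then 1 ∈ (C ∖ B) ∪ C but 1 ∉ (B ∪ X) ∖ (X ∖ B).

(⟸) This inclusion fails. Take B = {1}, X = ∅, C = ∅; then 1 ∈ (B ∪ X) ∖ (X ∖ B) but 1 ∉ (C ∖ B) ∪ C.

Neither inclusion holds.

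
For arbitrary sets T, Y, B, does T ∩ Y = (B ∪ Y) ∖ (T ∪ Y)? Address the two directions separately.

(⟹) This inclusion fails. Take T = {1}, Y = {1}, B = ∅; then 1 ∈ T ∩ Y but 1 ∉ (B ∪ Y) ∖ (T ∪ Y).

(⟸) This inclusion fails. Take T = ∅, Y = ∅, B = {1}; then 1 ∈ (B ∪ Y) ∖ (T ∪ Y) but 1 ∉ T ∩ Y.

(⊆) fails and (⊇) fails.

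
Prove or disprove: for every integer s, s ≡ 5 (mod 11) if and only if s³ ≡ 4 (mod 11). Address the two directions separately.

Both directions hold; the statement is true.

[⇒] Suppose s ≡ 5 (mod 11). Write s = 11j + 5. Then (11j + 5)³ = 1331j³ + 1815j² + 825j + 125 = 11(121j³ + 165j² + 75j + 11) + 4, so s³ ≡ 4 (mod 11).

[⇐] For the converse, argue contrapositively. If s ≢ 5 (mod 11), then s is congruent to one of 0, 1, 2, 3, 4, 6, 7, 8, 9, 10 modulo 11, and these give s³ ≡ 0, 1, 8, 5, 9, 7, 2, 6, 3, 10 respectively — never 4.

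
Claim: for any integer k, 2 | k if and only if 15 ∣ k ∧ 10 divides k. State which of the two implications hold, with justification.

Only the reverse direction holds.

Forward direction. This fails: take k = 2. Certainly 2 ∣ 2, but 15 ∤ 2.

Converse. Suppose 15 ∣ k and 10 ∣ k. Any common multiple of 15 and 10 is a multiple of their lcm; here lcm(15, 10) = 15·10/gcd(15, 10) = 150/5 = 30, so 30 ∣ k. Since 2 ∣ 30, it follows that 2 ∣ k.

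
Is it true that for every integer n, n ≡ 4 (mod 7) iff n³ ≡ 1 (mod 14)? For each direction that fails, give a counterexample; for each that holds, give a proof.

(⟹) This fails: take n = 4. Then 4 ≡ 4 (mod 7), but 4³ = 64 ≡ 8 (mod 14), not 1.

(⟸) This fails: take n = 1. Then 1³ = 1 ≡ 1 (mod 14), yet 1 ≡ 1 (mod 7), not 4.

Neither direction holds.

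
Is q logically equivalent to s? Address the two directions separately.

[⇒] This fails. Under q = T, s = F, the left side is true but the right side is false.

[⇐] This fails. Under q = F, s = T, the left side is false but the right side is true.

Neither implication holds.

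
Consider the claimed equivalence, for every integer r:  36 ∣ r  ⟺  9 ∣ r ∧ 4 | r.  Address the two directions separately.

Both implications hold.

(⇒) If 36 ∣ r, write r = 36q. Since 36 = 4·9, r = 9·(4q), so 9 ∣ r; and since 36 = 9·4, r = 4·(9q), so 4 ∣ r.

(⇐) Suppose 9 ∣ r and 4 ∣ r. Any common multiple of 9 and 4 is a multiple of their lcm; here gcd(9, 4) = 1, so lcm(9, 4) = 9·4 = 36, so 36 ∣ r.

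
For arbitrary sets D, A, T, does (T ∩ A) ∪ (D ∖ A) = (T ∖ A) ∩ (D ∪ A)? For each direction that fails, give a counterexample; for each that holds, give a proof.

Reverse inclusion. Let x ∈ (T ∖ A) ∩ (D ∪ A). Then x ∈ D ∩ T and x ∉ A, from which x ∈ (T ∩ A) ∪ (D ∖ A).

Forward inclusion. This inclusion fails. Take D = {1}, A = ∅, T = ∅; then 1 ∈ (T ∩ A) ∪ (D ∖ A) but 1 ∉ (T ∖ A) ∩ (D ∪ A).

(⊆) fails; (⊇) holds.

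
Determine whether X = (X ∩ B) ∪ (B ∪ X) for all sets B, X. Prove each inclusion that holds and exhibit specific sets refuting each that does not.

(⊆) holds; (⊇) fails.

Forward inclusion. Let x ∈ X. Then either x ∈ X and x ∉ B; or x ∈ B ∩ X. In each case x ∈ (X ∩ B) ∪ (B ∪ X), so X ⊆ (X ∩ B) ∪ (B ∪ X).

Reverse inclusion. This inclusion fails. Take B = {1}, X = ∅; then 1 ∈ (X ∩ B) ∪ (B ∪ X) but 1 ∉ X.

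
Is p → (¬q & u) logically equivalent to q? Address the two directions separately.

Both directions fail.

[⇒] This fails. Under p = F, u = F, q = F, the left side is true but the right side is false.

[⇐] This fails. Under p = T, u = F, q = T, the left side is false but the right side is true.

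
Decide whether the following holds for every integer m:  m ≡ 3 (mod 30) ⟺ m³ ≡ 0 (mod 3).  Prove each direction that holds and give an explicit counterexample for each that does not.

The forward direction holds; the converse fails.

(⇒) Suppose m ≡ 3 (mod 30). Then m³ ≡ 3³ = 27 (mod 30), and since 3 ∣ 30, also m³ ≡ 0 (mod 3).

(⇐) This fails: take m = 0. Then 0³ = 0 ≡ 0 (mod 3), yet 0 ≡ 0 (mod 30), not 3.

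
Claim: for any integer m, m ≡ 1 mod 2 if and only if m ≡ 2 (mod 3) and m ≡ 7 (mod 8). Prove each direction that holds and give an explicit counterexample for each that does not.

(⟹) This fails: m = 1 gives 1 ≡ 1 (mod 2) but 1 ≡ 1 (mod 3), so the conjunction on the right does not hold.

(⟸) Conversely, if m ≡ 2 (mod 3) and m ≡ 7 (mod 8), then by the Chinese remainder theorem m ≡ 23 (mod 24). Since 23 ≡ 1 (mod 2) and 2 ∣ 24, we get m ≡ 1 (mod 2).

Only the reverse direction holds.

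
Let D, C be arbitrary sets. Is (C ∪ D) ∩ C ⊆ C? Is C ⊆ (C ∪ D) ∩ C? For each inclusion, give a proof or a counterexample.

Both inclusions hold; the sets are equal.

(⟹) Let x ∈ (C ∪ D) ∩ C. Then either x ∈ C and x ∉ D; or x ∈ D ∩ C. In each case x ∈ C, so (C ∪ D) ∩ C ⊆ C.

(⟸) Let x ∈ C. Then either x ∈ C and x ∉ D; or x ∈ D ∩ C. In each case x ∈ (C ∪ D) ∩ C, so C ⊆ (C ∪ D) ∩ C.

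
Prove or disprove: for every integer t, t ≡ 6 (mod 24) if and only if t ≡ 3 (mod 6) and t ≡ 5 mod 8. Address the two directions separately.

Both directions fail.

[⇒] This fails: t = 6 gives 6 ≡ 6 (mod 24) but 6 ≡ 0 (mod 6), so the conjunction on the right does not hold.

[⇐] This fails: t = 21 satisfies both congruences on the right (21 ≡ 3 mod 6 and 21 ≡ 5 mod 8) yet 21 ≡ 21 (mod 24), not 6.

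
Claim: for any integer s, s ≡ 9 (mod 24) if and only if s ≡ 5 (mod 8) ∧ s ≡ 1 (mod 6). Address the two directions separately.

Forward direction. This fails: s = 9 gives 9 ≡ 9 (mod 24) but 9 ≡ 1 (mod 8), so the conjunction on the right does not hold.

Converse. This fails: s = 13 satisfies both congruences on the right (13 ≡ 5 mod 8 and 13 ≡ 1 mod 6) yet 13 ≡ 13 (mod 24), not 9.

Neither direction holds.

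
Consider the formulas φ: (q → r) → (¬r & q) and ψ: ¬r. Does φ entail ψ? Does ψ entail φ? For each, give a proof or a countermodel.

[⇒] Assume the antecedent. If q is true, the antecedent forces (q = T, r = F), and ¬r holds there. If q is false, the antecedent cannot hold. Either way ¬r holds.

[⇐] This fails. Under q = F, r = F, the left side is false but the right side is true.

The forward direction holds; the converse fails.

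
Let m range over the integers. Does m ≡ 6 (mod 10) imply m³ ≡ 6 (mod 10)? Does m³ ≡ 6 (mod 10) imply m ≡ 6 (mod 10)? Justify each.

(→) Suppose m ≡ 6 (mod 10). Write m = 10j + 6. Then (10j + 6)³ = 1000j³ + 1800j² + 1080j + 216 = 10(100j³ + 180j² + 108j + 21) + 6, so m³ ≡ 6 (mod 10).

(←) Conversely, suppose m³ ≡ 6 (mod 10). The only residue r in {0, …, 9} with r³ ≡ 6 (mod 10) is r = 6, so m ≡ 6 (mod 10).

Equivalent; both directions hold.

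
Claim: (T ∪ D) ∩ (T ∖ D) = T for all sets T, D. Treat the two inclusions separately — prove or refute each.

Reverse inclusion. This inclusion fails. Take T = {1}, D = {1}; then 1 ∈ T but 1 ∉ (T ∪ D) ∩ (T ∖ D).

Forward inclusion. Let x ∈ (T ∪ D) ∩ (T ∖ D). Then x ∈ T and x ∉ D, from which x ∈ T.

(⊆) holds; (⊇) fails.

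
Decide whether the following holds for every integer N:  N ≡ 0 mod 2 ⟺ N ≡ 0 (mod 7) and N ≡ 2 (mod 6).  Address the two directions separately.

Forward direction. This fails: N = 0 gives 0 ≡ 0 (mod 2) but 0 ≡ 0 (mod 6), so the conjunction on the right does not hold.

Converse. If N ≡ 0 (mod 7) and N ≡ 2 (mod 6), then by the Chinese remainder theorem N ≡ 14 (mod 42). Since 14 ≡ 0 (mod 2) and 2 ∣ 42, we get N ≡ 0 (mod 2).

Only the reverse direction holds.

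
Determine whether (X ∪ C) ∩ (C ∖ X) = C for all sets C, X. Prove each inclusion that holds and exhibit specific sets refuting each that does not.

Forward inclusion. Let x ∈ (X ∪ C) ∩ (C ∖ X). Then x ∈ C and x ∉ X, from which x ∈ C.

Reverse inclusion. This inclusion fails. Take C = {1}, X = {1}; then 1 ∈ C but 1 ∉ (X ∪ C) ∩ (C ∖ X).

(⊆) holds; (⊇) fails.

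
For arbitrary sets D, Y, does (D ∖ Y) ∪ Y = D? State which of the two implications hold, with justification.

(⊇) Let x ∈ D. Then either x ∈ D and x ∉ Y; or x ∈ D ∩ Y. In each case x ∈ (D ∖ Y) ∪ Y, so D ⊆ (D ∖ Y) ∪ Y.

(⊆) This inclusion fails. Take D = ∅, Y = {1}; then 1 ∈ (D ∖ Y) ∪ Y but 1 ∉ D.

Only the reverse inclusion holds.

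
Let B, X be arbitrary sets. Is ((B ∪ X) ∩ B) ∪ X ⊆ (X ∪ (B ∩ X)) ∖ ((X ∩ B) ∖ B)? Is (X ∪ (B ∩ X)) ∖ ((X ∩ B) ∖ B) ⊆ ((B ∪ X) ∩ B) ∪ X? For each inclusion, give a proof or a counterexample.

(⊆) This inclusion fails. Take B = {1}, X = ∅; then 1 ∈ ((B ∪ X) ∩ B) ∪ X but 1 ∉ (X ∪ (B ∩ X)) ∖ ((X ∩ B) ∖ B).

(⊇) Let x ∈ (X ∪ (B ∩ X)) ∖ ((X ∩ B) ∖ B). Then either x ∈ X and x ∉ B; or x ∈ B ∩ X. In each case x ∈ ((B ∪ X) ∩ B) ∪ X, so (X ∪ (B ∩ X)) ∖ ((X ∩ B) ∖ B) ⊆ ((B ∪ X) ∩ B) ∪ X.

Only the reverse inclusion holds.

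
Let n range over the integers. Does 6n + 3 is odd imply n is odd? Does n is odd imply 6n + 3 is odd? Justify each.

Only the converse holds.

(→) This fails: take n = 2. Then 6n + 3 = 15, which is odd, yet n = 2 is even, not odd.

(←) Suppose n is odd. Since 6 is even, 6n is even for every n, so 6n + 3 has the same parity as 3, which is odd. Hence 6n + 3 is odd.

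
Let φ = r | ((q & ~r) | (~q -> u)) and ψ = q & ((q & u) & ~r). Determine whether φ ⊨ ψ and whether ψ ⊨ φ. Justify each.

Forward direction. This fails. Under q = T, r = F, u = F, the left side is true but the right side is false.

Converse. Assume the antecedent. If q is true, r | ((q & ~r) | (~q -> u)) reduces to true regardless of the other variables. If q is false, the antecedent cannot hold. Either way r | ((q & ~r) | (~q -> u)) holds.

Not equivalent: only (⇐) holds.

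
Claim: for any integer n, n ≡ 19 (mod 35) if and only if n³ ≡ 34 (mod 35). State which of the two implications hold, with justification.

The forward direction holds; the converse fails.

[⇒] Suppose n ≡ 19 (mod 35). Write n = 35j + 19. Then (35j + 19)³ = 42875j³ + 69825j² + 37905j + 6859 = 35(1225j³ + 1995j² + 1083j + 195) + 34, so n³ ≡ 34 (mod 35).

[⇐] This fails: take n = 24. Then 24³ = 13824 ≡ 34 (mod 35), yet 24 ≡ 24 (mod 35), not 19.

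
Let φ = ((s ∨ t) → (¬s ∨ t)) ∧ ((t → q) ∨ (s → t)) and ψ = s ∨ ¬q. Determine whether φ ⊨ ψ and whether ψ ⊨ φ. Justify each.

Forward direction. This fails. Under t = F, q = T, s = F, the left side is true but the right side is false.

Converse. This fails. Under t = F, q = F, s = T, the left side is false but the right side is true.

Neither direction holds.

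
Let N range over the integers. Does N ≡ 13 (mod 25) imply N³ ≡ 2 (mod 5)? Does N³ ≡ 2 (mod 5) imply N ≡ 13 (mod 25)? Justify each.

The forward direction holds; the converse fails.

(⟹) Suppose N ≡ 13 (mod 25). Then N³ ≡ 13³ = 2197 (mod 25), and since 5 ∣ 25, also N³ ≡ 2 (mod 5).

(⟸) This fails: take N = 3. Then 3³ = 27 ≡ 2 (mod 5), yet 3 ≡ 3 (mod 25), not 13.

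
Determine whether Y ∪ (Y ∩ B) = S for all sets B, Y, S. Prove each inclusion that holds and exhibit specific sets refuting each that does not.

(⊆) fails and (⊇) fails.

(⊆) This inclusion fails. Take B = ∅, Y = {1}, S = ∅; then 1 ∈ Y ∪ (Y ∩ B) but 1 ∉ S.

(⊇) This inclusion fails. Take B = ∅, Y = ∅, S = {1}; then 1 ∈ S but 1 ∉ Y ∪ (Y ∩ B).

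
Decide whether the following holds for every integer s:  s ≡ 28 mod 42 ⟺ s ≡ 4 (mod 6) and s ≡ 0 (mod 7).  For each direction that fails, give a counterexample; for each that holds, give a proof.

Equivalent; both directions hold.

Forward direction. Suppose s ≡ 28 (mod 42); write s = 42j + 28. Since 6 ∣ 42, reducing mod 6 gives s ≡ 28 ≡ 4 (mod 6); since 7 ∣ 42, reducing mod 7 gives s ≡ 28 ≡ 0 (mod 7).

Converse. If s ≡ 4 (mod 6) and s ≡ 0 (mod 7), then by the Chinese remainder theorem s ≡ 28 (mod 42). This is exactly s ≡ 28 (mod 42).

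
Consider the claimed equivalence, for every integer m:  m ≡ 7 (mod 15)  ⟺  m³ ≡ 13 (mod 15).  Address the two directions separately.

The biconditional holds.

Converse. Suppose m³ ≡ 13 (mod 15). The only residue r in {0, …, 14} with r³ ≡ 13 (mod 15) is r = 7, so m ≡ 7 (mod 15).

Forward direction. Suppose m ≡ 7 (mod 15). Write m = 15j + 7. Then (15j + 7)³ = 3375j³ + 4725j² + 2205j + 343 = 15(225j³ + 315j² + 147j + 22) + 13, so m³ ≡ 13 (mod 15).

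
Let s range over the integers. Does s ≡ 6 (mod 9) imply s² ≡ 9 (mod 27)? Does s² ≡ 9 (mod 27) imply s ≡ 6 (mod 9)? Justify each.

Only the forward implication holds.

(⟸) This fails: take s = 3. Then 3² = 9 ≡ 9 (mod 27), yet 3 ≡ 3 (mod 9), not 6.

(⟹) Suppose s ≡ 6 (mod 9). Working modulo 27, s ∈ {6, 15, 24}; for each such r, r² ≡ 9 (mod 27).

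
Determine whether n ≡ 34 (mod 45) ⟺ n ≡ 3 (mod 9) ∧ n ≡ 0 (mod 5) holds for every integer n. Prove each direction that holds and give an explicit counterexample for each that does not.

Both directions fail.

(⟹) This fails: n = 34 gives 34 ≡ 34 (mod 45) but 34 ≡ 7 (mod 9), so the conjunction on the right does not hold.

(⟸) This fails: n = 30 satisfies both congruences on the right (30 ≡ 3 mod 9 and 30 ≡ 0 mod 5) yet 30 ≡ 30 (mod 45), not 34.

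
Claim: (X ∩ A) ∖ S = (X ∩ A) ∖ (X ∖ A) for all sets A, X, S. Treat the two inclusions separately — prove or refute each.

Forward inclusion. Let x ∈ (X ∩ A) ∖ S. Then x ∈ A ∩ X and x ∉ S, from which x ∈ (X ∩ A) ∖ (X ∖ A).

Reverse inclusion. This inclusion fails. Take A = {1}, X = {1}, S = {1}; then 1 ∈ (X ∩ A) ∖ (X ∖ A) but 1 ∉ (X ∩ A) ∖ S.

The sets are not equal: only the forward inclusion holds.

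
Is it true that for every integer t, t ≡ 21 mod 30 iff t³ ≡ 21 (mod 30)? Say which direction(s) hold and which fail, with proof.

The biconditional holds.

Forward direction. Suppose t ≡ 21 mod 30. Write t = 30j + 21. Then (30j + 21)³ = 27000j³ + 56700j² + 39690j + 9261 = 30(900j³ + 1890j² + 1323j + 308) + 21, so t³ ≡ 21 (mod 30).

Converse. Suppose t³ ≡ 21 (mod 30). The only residue r in {0, …, 29} with r³ ≡ 21 (mod 30) is r = 21, so t ≡ 21 (mod 30).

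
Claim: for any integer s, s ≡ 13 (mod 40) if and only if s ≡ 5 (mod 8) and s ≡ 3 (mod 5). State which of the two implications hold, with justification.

Both implications hold.

[⇒] Suppose s ≡ 13 (mod 40); write s = 40j + 13. Since 8 ∣ 40, reducing mod 8 gives s ≡ 13 ≡ 5 (mod 8); since 5 ∣ 40, reducing mod 5 gives s ≡ 13 ≡ 3 (mod 5).

[⇐] Conversely, if s ≡ 5 (mod 8) and s ≡ 3 (mod 5), then by the Chinese remainder theorem s ≡ 13 (mod 40). This is exactly s ≡ 13 (mod 40).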